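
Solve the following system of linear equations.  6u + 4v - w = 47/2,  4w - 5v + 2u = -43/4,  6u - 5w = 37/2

Row-reduce the augmented matrix:
R1 ← R1 / (6).
R2 ← R2 − 2·R1.
R3 ← R3 − 6·R1.
R2 ← R2 / (-19/3).
R1 ← R1 − 2/3·R2.
R3 ← R3 + 4·R2.
R3 ← R3 / (-128/19).
R1 ← R1 − 11/38·R3.
R2 ← R2 + 13/19·R3.
Reading off the reduced rows gives u = 9/4, v = 9/4, w = -1.

u = 9/4, v = 9/4, w = -1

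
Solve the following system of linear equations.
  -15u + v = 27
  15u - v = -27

infinitely many solutions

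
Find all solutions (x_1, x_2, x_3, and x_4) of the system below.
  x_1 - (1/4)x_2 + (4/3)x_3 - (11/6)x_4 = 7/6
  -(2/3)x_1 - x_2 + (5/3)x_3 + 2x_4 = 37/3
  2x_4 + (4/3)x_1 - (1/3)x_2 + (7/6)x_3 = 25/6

infinitely many solutions

Row-reduce:
R2 ← R2 + 2/3·R1.
R3 ← R3 − 4/3·R1.
R2 ← R2 / (-7/6).
R1 ← R1 + 1/4·R2.
R3 ← R3 / (-11/18).
R1 ← R1 − 11/14·R3.
R2 ← R2 + 46/21·R3.
Rank is 3 with 4 unknowns, leaving x_4 free.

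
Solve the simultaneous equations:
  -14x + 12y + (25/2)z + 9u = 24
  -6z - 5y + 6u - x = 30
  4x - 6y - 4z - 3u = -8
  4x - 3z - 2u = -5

Row-reduce:
R1 ← R1 / (-14).
R2 ← R2 + 1·R1.
R3 ← R3 − 4·R1.
R4 ← R4 − 4·R1.
R2 ← R2 / (-41/7).
R1 ← R1 + 6/7·R2.
R3 ← R3 + 18/7·R2.
R4 ← R4 − 24/7·R2.
R3 ← R3 / (213/82).
R1 ← R1 − 19/164·R3.
R2 ← R2 − 193/164·R3.
R4 ← R4 + 142/41·R3.
Row 4 reduces to 0 = 1/3, a contradiction. The system is inconsistent.

no solution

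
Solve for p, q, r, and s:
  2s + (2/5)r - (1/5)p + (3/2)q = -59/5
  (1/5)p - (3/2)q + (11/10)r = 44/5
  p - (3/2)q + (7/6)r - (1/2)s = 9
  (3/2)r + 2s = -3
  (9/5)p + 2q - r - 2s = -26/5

Row-reduce the augmented matrix:
R1 ← R1 / (-1/5).
R2 ← R2 − 1/5·R1.
R3 ← R3 − 1·R1.
R5 ← R5 − 9/5·R1.
Swap R2 and R3.
R2 ← R2 / (6).
R1 ← R1 + 15/2·R2.
R5 ← R5 − 31/2·R2.
R3 ← R3 / (3/2).
R1 ← R1 − 47/24·R3.
R2 ← R2 − 19/36·R3.
R4 ← R4 − 3/2·R3.
R5 ← R5 + 2009/360·R3.
Swap R4 and R5.
R4 ← R4 / (-1189/1080).
R1 ← R1 + 53/72·R4.
R2 ← R2 − 95/108·R4.
R3 ← R3 − 4/3·R4.
R5 reduces to 0 = 0, so the extra equation is consistent.
Reading off the reduced rows gives p = -4, q = -2, r = 6, s = -6.

p = -4, q = -2, r = 6, s = -6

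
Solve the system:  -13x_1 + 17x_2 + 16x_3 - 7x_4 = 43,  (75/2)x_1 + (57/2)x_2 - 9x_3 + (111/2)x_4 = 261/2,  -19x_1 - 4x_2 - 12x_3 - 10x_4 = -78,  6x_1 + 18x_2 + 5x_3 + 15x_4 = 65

infinitely many solutions

Row-reduce:
R1 ← R1 / (-13).
R2 ← R2 − 75/2·R1.
R3 ← R3 + 19·R1.
R4 ← R4 − 6·R1.
R2 ← R2 / (1008/13).
R1 ← R1 + 17/13·R2.
R3 ← R3 + 375/13·R2.
R4 ← R4 − 336/13·R2.
R3 ← R3 / (-345/16).
R1 ← R1 + 29/48·R3.
R2 ← R2 − 23/48·R3.
Rank is 3 with 4 unknowns, leaving x_4 free.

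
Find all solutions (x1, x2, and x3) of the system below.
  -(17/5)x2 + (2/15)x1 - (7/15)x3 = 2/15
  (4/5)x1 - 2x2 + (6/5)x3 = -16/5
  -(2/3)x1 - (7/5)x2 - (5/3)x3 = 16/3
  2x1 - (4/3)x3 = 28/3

no solution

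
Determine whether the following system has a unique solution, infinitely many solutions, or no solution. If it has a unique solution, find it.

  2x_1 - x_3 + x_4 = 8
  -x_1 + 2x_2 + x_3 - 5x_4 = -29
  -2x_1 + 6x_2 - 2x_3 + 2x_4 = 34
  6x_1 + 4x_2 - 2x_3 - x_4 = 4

x_1 = -1, x_2 = 2, x_3 = -4, x_4 = 6

Row-reduce the augmented matrix:
R1 ← R1 / (2).
R2 ← R2 + 1·R1.
R3 ← R3 + 2·R1.
R4 ← R4 − 6·R1.
R2 ← R2 / (2).
R3 ← R3 − 6·R2.
R4 ← R4 − 4·R2.
R3 ← R3 / (-9/2).
R1 ← R1 + 1/2·R3.
R2 ← R2 − 1/4·R3.
R4 ← R4 / (5).
R1 ← R1 + 4/3·R4.
R2 ← R2 + 4/3·R4.
R3 ← R3 + 11/3·R4.
Reading off the reduced rows gives x_1 = -1, x_2 = 2, x_3 = -4, x_4 = 6.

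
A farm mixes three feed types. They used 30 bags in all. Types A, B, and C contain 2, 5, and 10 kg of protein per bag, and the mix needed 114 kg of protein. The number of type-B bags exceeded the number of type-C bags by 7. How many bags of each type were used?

type-A bags: 17, type-B bags: 10, type-C bags: 3

Let a = type-A bags, b = type-B bags, c = type-C bags.
  a + b + c = 30
  2a + 5b + 10c = 114
  b - c = 7
Row-reduce the augmented matrix:
R2 ← R2 − 2·R1.
R2 ← R2 / (3).
R1 ← R1 − 1·R2.
R3 ← R3 − 1·R2.
R3 ← R3 / (-11/3).
R1 ← R1 + 5/3·R3.
R2 ← R2 − 8/3·R3.
Reading off the reduced rows gives a = 17, b = 10, c = 3.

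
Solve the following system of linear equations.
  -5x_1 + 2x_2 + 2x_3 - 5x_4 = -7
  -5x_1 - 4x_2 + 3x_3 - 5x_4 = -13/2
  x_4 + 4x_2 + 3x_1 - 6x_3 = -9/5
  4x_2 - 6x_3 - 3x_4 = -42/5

x_1 = -1/5, x_2 = 0, x_3 = 1/2, x_4 = 9/5

Row-reduce the augmented matrix:
R1 ← R1 / (-5).
R2 ← R2 + 5·R1.
R3 ← R3 − 3·R1.
R2 ← R2 / (-6).
R1 ← R1 + 2/5·R2.
R3 ← R3 − 26/5·R2.
R4 ← R4 − 4·R2.
R3 ← R3 / (-59/15).
R1 ← R1 + 7/15·R3.
R2 ← R2 + 1/6·R3.
R4 ← R4 + 16/3·R3.
R4 ← R4 / (-17/59).
R1 ← R1 − 73/59·R4.
R2 ← R2 − 5/59·R4.
R3 ← R3 − 30/59·R4.
Reading off the reduced rows gives x_1 = -1/5, x_2 = 0, x_3 = 1/2, x_4 = 9/5.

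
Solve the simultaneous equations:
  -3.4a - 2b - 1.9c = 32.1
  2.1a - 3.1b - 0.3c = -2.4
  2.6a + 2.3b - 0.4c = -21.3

Row-reduce the augmented matrix:
R1 ← R1 / (-17/5).
R2 ← R2 − 21/10·R1.
R3 ← R3 − 13/5·R1.
R2 ← R2 / (-737/170).
R1 ← R1 − 10/17·R2.
R3 ← R3 − 131/170·R2.
R3 ← R3 / (-31173/14740).
R1 ← R1 − 529/1474·R3.
R2 ← R2 − 501/1474·R3.
Reading off the reduced rows gives a = -6, b = -3, c = -3.

a = -6, b = -3, c = -3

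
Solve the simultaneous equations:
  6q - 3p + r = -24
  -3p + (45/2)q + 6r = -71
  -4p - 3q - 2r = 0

no solution

Row-reduce:
R1 ← R1 / (-3).
R2 ← R2 + 3·R1.
R3 ← R3 + 4·R1.
R2 ← R2 / (33/2).
R1 ← R1 + 2·R2.
R3 ← R3 + 11·R2.
Row 3 reduces to 0 = 2/3, a contradiction. The system is inconsistent.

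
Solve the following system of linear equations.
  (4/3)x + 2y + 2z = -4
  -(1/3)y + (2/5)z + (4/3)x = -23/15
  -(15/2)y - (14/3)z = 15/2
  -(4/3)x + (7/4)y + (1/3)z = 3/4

no solution

Row-reduce:
R1 ← R1 / (4/3).
R2 ← R2 − 4/3·R1.
R4 ← R4 + 4/3·R1.
R2 ← R2 / (-7/3).
R1 ← R1 − 3/2·R2.
R3 ← R3 + 15/2·R2.
R4 ← R4 − 15/4·R2.
R3 ← R3 / (10/21).
R1 ← R1 − 33/70·R3.
R2 ← R2 − 24/35·R3.
R4 ← R4 + 5/21·R3.
Row 4 reduces to 0 = 1/2, a contradiction. The system is inconsistent.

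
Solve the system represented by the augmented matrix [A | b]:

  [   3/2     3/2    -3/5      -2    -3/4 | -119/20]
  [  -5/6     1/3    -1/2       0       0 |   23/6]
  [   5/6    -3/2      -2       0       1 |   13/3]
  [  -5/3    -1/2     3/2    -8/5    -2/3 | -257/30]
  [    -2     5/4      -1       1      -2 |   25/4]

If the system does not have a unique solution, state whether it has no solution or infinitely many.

x_1 = -2, x_2 = 2, x_3 = -3, x_4 = 11/4, x_5 = 3

Row-reduce the augmented matrix:
R1 ← R1 / (3/2).
R2 ← R2 + 5/6·R1.
R3 ← R3 − 5/6·R1.
R4 ← R4 + 5/3·R1.
R5 ← R5 + 2·R1.
R2 ← R2 / (7/6).
R1 ← R1 − 1·R2.
R3 ← R3 + 7/3·R2.
R4 ← R4 − 7/6·R2.
R5 ← R5 − 13/4·R2.
R3 ← R3 / (-10/3).
R1 ← R1 − 11/35·R3.
R2 ← R2 + 5/7·R3.
R4 ← R4 − 5/3·R3.
R5 ← R5 − 73/140·R3.
R4 ← R4 / (-49/15).
R1 ← R1 + 17/35·R4.
R2 ← R2 + 5/7·R4.
R3 ← R3 − 1/3·R4.
R5 ← R5 − 527/420·R4.
R5 ← R5 / (-422327/205800).
R1 ← R1 − 256/8575·R5.
R2 ← R2 + 106/343·R5.
R3 ← R3 + 188/735·R5.
R4 ← R4 − 95/392·R5.
Reading off the reduced rows gives x_1 = -2, x_2 = 2, x_3 = -3, x_4 = 11/4, x_5 = 3.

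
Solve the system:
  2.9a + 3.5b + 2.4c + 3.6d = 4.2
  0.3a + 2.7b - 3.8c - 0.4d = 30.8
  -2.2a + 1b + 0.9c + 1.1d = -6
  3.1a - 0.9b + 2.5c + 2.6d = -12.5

Row-reduce the augmented matrix:
R1 ← R1 / (29/10).
R2 ← R2 − 3/10·R1.
R3 ← R3 + 11/5·R1.
R4 ← R4 − 31/10·R1.
R2 ← R2 / (339/145).
R1 ← R1 − 35/29·R2.
R3 ← R3 − 106/29·R2.
R4 ← R4 + 673/145·R2.
R3 ← R3 / (30679/3390).
R1 ← R1 − 989/339·R3.
R2 ← R2 + 587/339·R3.
R4 ← R4 + 27467/3390·R3.
R4 ← R4 / (48233/27890).
R1 ← R1 − 485/30679·R4.
R2 ← R2 − 19441/30679·R4.
R3 ← R3 − 17081/30679·R4.
Reading off the reduced rows gives a = 2, b = 4, c = -5, d = -1.

a = 2, b = 4, c = -5, d = -1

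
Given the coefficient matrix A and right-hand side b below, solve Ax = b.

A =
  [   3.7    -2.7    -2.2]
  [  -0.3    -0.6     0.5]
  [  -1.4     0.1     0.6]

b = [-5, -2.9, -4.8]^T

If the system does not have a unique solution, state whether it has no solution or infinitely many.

Row-reduce the augmented matrix:
R1 ← R1 / (37/10).
R2 ← R2 + 3/10·R1.
R3 ← R3 + 7/5·R1.
R2 ← R2 / (-303/370).
R1 ← R1 + 27/37·R2.
R3 ← R3 + 341/370·R2.
R3 ← R3 / (-1801/3030).
R1 ← R1 + 89/101·R3.
R2 ← R2 + 119/303·R3.
Reading off the reduced rows gives x_1 = 6, x_2 = 6, x_3 = 5.

x_1 = 6, x_2 = 6, x_3 = 5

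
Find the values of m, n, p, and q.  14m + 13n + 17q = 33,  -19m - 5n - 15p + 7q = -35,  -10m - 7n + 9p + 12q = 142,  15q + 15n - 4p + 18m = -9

Row-reduce the augmented matrix:
R1 ← R1 / (14).
R2 ← R2 + 19·R1.
R3 ← R3 + 10·R1.
R4 ← R4 − 18·R1.
R2 ← R2 / (177/14).
R1 ← R1 − 13/14·R2.
R3 ← R3 − 16/7·R2.
R4 ← R4 + 12/7·R2.
R3 ← R3 / (691/59).
R1 ← R1 − 65/59·R3.
R2 ← R2 + 70/59·R3.
R4 ← R4 + 356/59·R3.
R4 ← R4 / (14216/2073).
R1 ← R1 + 1903/691·R4.
R2 ← R2 − 2953/691·R4.
R3 ← R3 − 3311/2073·R4.
Reading off the reduced rows gives m = 0, n = -4, p = 6, q = 5.

m = 0, n = -4, p = 6, q = 5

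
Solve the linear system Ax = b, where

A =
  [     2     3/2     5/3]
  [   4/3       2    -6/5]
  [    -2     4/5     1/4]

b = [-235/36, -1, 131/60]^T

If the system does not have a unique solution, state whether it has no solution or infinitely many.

x_1 = -3/2, x_2 = -1/2, x_3 = -5/3

Row-reduce the augmented matrix:
R1 ← R1 / (2).
R2 ← R2 − 4/3·R1.
R3 ← R3 + 2·R1.
R1 ← R1 − 3/4·R2.
R3 ← R3 − 23/10·R2.
R3 ← R3 / (6509/900).
R1 ← R1 − 77/30·R3.
R2 ← R2 + 104/45·R3.
Reading off the reduced rows gives x_1 = -3/2, x_2 = -1/2, x_3 = -5/3.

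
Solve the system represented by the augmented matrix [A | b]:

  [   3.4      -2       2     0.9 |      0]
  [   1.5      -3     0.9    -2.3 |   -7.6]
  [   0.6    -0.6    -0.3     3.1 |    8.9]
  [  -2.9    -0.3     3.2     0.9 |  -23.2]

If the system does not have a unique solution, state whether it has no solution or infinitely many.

x_1 = 3, x_2 = 1, x_3 = -5, x_4 = 2

Row-reduce the augmented matrix:
R1 ← R1 / (17/5).
R2 ← R2 − 3/2·R1.
R3 ← R3 − 3/5·R1.
R4 ← R4 + 29/10·R1.
R2 ← R2 / (-36/17).
R1 ← R1 + 10/17·R2.
R3 ← R3 + 21/85·R2.
R4 ← R4 + 341/170·R2.
R3 ← R3 / (-131/200).
R1 ← R1 − 7/12·R3.
R2 ← R2 + 1/120·R3.
R4 ← R4 − 5867/1200·R3.
R4 ← R4 / (89683/3144).
R1 ← R1 − 1538/393·R4.
R2 ← R2 − 1937/1572·R4.
R3 ← R3 + 3907/786·R4.
Reading off the reduced rows gives x_1 = 3, x_2 = 1, x_3 = -5, x_4 = 2.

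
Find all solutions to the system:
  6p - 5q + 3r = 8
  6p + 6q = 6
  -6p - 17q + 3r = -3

no solution

Row-reduce:
R1 ← R1 / (6).
R2 ← R2 − 6·R1.
R3 ← R3 + 6·R1.
R2 ← R2 / (11).
R1 ← R1 + 5/6·R2.
R3 ← R3 + 22·R2.
Row 3 reduces to 0 = 1, a contradiction. The system is inconsistent.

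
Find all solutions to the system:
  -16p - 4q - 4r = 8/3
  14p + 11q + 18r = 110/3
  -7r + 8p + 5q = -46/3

p = -1, q = 4/3, r = 2

Row-reduce the augmented matrix:
R1 ← R1 / (-16).
R2 ← R2 − 14·R1.
R3 ← R3 − 8·R1.
R2 ← R2 / (15/2).
R1 ← R1 − 1/4·R2.
R3 ← R3 − 3·R2.
R3 ← R3 / (-74/5).
R1 ← R1 + 7/30·R3.
R2 ← R2 − 29/15·R3.
Reading off the reduced rows gives p = -1, q = 4/3, r = 2.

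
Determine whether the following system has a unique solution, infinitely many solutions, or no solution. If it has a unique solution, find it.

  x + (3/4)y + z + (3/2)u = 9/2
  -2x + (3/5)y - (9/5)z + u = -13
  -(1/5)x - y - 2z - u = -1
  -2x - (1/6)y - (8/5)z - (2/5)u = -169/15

x = 5, y = -2, z = 1, u = 0

Row-reduce the augmented matrix:
R2 ← R2 + 2·R1.
R3 ← R3 + 1/5·R1.
R4 ← R4 + 2·R1.
R2 ← R2 / (21/10).
R1 ← R1 − 3/4·R2.
R3 ← R3 + 17/20·R2.
R4 ← R4 − 4/3·R2.
R3 ← R3 / (-361/210).
R1 ← R1 − 13/14·R3.
R2 ← R2 − 2/21·R3.
R4 ← R4 − 86/315·R3.
R4 ← R4 / (1117/5415).
R1 ← R1 − 205/361·R4.
R2 ← R2 − 706/361·R4.
R3 ← R3 + 193/361·R4.
Reading off the reduced rows gives x = 5, y = -2, z = 1, u = 0.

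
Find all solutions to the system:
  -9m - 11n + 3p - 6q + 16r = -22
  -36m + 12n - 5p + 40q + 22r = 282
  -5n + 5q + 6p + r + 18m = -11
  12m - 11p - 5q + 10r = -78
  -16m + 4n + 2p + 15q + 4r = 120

infinitely many solutions

Row-reduce:
R1 ← R1 / (-9).
R2 ← R2 + 36·R1.
R3 ← R3 − 18·R1.
R4 ← R4 − 12·R1.
R5 ← R5 + 16·R1.
R2 ← R2 / (56).
R1 ← R1 − 11/9·R2.
R3 ← R3 + 27·R2.
R4 ← R4 + 44/3·R2.
R5 ← R5 − 212/9·R2.
R3 ← R3 / (213/56).
R1 ← R1 − 19/504·R3.
R2 ← R2 + 17/56·R3.
R4 ← R4 + 481/42·R3.
R5 ← R5 − 481/126·R3.
R4 ← R4 / (48305/639).
R1 ← R1 + 1853/1917·R4.
R2 ← R2 − 649/213·R4.
R3 ← R3 − 1336/213·R4.
R5 ← R5 + 48305/1917·R4.
Rank is 4 with 5 unknowns, leaving r free.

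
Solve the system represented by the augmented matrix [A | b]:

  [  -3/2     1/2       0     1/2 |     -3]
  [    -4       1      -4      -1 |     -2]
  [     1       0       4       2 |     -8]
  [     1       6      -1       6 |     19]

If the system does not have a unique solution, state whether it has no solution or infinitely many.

no solution

Row-reduce:
R1 ← R1 / (-3/2).
R2 ← R2 + 4·R1.
R3 ← R3 − 1·R1.
R4 ← R4 − 1·R1.
R2 ← R2 / (-1/3).
R1 ← R1 + 1/3·R2.
R3 ← R3 − 1/3·R2.
R4 ← R4 − 19/3·R2.
Swap R3 and R4.
R3 ← R3 / (-77).
R1 ← R1 − 4·R3.
R2 ← R2 − 12·R3.
Row 4 reduces to 0 = -4, a contradiction. The system is inconsistent.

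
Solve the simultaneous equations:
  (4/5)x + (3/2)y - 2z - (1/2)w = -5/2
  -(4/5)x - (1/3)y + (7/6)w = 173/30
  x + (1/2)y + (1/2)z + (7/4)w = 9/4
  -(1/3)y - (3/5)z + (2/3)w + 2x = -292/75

x = -3, y = 2/5, z = -2/5, w = 3

Row-reduce the augmented matrix:
R1 ← R1 / (4/5).
R2 ← R2 + 4/5·R1.
R3 ← R3 − 1·R1.
R4 ← R4 − 2·R1.
R2 ← R2 / (7/6).
R1 ← R1 − 15/8·R2.
R3 ← R3 + 11/8·R2.
R4 ← R4 + 49/12·R2.
R3 ← R3 / (9/14).
R1 ← R1 − 5/7·R3.
R2 ← R2 + 12/7·R3.
R4 ← R4 + 13/5·R3.
R4 ← R4 / (511/30).
R1 ← R1 + 125/24·R4.
R2 ← R2 − 9·R4.
R3 ← R3 − 59/12·R4.
Reading off the reduced rows gives x = -3, y = 2/5, z = -2/5, w = 3.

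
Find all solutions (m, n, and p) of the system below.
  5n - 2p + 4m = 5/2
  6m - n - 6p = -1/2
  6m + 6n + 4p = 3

m = 0, n = 1/2, p = 0

Row-reduce the augmented matrix:
R1 ← R1 / (4).
R2 ← R2 − 6·R1.
R3 ← R3 − 6·R1.
R2 ← R2 / (-17/2).
R1 ← R1 − 5/4·R2.
R3 ← R3 + 3/2·R2.
R3 ← R3 / (128/17).
R1 ← R1 + 16/17·R3.
R2 ← R2 − 6/17·R3.
Reading off the reduced rows gives m = 0, n = 1/2, p = 0.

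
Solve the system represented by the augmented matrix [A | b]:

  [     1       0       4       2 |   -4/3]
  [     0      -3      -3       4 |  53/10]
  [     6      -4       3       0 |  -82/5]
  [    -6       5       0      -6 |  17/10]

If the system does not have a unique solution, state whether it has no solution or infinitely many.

x_1 = -2/5, x_2 = 5/2, x_3 = -4/3, x_4 = 11/5

Row-reduce the augmented matrix:
R3 ← R3 − 6·R1.
R4 ← R4 + 6·R1.
R2 ← R2 / (-3).
R3 ← R3 + 4·R2.
R4 ← R4 − 5·R2.
R3 ← R3 / (-17).
R1 ← R1 − 4·R3.
R2 ← R2 − 1·R3.
R4 ← R4 − 19·R3.
R4 ← R4 / (-114/17).
R1 ← R1 + 106/51·R4.
R2 ← R2 + 40/17·R4.
R3 ← R3 − 52/51·R4.
Reading off the reduced rows gives x_1 = -2/5, x_2 = 5/2, x_3 = -4/3, x_4 = 11/5.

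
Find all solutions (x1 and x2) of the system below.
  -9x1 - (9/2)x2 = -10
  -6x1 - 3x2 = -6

Row-reduce:
R1 ← R1 / (-9).
R2 ← R2 + 6·R1.
Row 2 reduces to 0 = 2/3, a contradiction. The system is inconsistent.

no solution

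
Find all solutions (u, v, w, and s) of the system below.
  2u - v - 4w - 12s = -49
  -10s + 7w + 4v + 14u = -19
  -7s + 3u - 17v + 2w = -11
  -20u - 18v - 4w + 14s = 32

Row-reduce the augmented matrix:
R1 ← R1 / (2).
R2 ← R2 − 14·R1.
R3 ← R3 − 3·R1.
R4 ← R4 + 20·R1.
R2 ← R2 / (11).
R1 ← R1 + 1/2·R2.
R3 ← R3 + 31/2·R2.
R4 ← R4 + 28·R2.
R3 ← R3 / (1261/22).
R1 ← R1 + 9/22·R3.
R2 ← R2 − 35/11·R3.
R4 ← R4 − 496/11·R3.
R4 ← R4 / (-10490/1261).
R1 ← R1 + 2287/1261·R4.
R2 ← R2 − 414/1261·R4.
R3 ← R3 − 2536/1261·R4.
Reading off the reduced rows gives u = 3, v = -1, w = -1, s = 5.

u = 3, v = -1, w = -1, s = 5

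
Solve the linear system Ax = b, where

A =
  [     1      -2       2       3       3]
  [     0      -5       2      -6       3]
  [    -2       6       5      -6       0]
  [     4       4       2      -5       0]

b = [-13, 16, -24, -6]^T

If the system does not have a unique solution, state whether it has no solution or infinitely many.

infinitely many solutions

Row-reduce:
R3 ← R3 + 2·R1.
R4 ← R4 − 4·R1.
R2 ← R2 / (-5).
R1 ← R1 + 2·R2.
R3 ← R3 − 2·R2.
R4 ← R4 − 12·R2.
R3 ← R3 / (49/5).
R1 ← R1 − 6/5·R3.
R2 ← R2 + 2/5·R3.
R4 ← R4 + 6/5·R3.
R4 ← R4 / (-1553/49).
R1 ← R1 − 279/49·R4.
R2 ← R2 − 54/49·R4.
R3 ← R3 + 12/49·R4.
Rank is 4 with 5 unknowns, leaving x_5 free.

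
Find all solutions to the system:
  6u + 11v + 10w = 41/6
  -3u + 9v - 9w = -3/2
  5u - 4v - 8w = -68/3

u = -2, v = 1/2, w = 4/3

Row-reduce the augmented matrix:
R1 ← R1 / (6).
R2 ← R2 + 3·R1.
R3 ← R3 − 5·R1.
R2 ← R2 / (29/2).
R1 ← R1 − 11/6·R2.
R3 ← R3 + 79/6·R2.
R3 ← R3 / (-579/29).
R1 ← R1 − 63/29·R3.
R2 ← R2 + 8/29·R3.
Reading off the reduced rows gives u = -2, v = 1/2, w = 4/3.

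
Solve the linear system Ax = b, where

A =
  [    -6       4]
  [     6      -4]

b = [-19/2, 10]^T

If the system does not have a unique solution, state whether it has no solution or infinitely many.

no solution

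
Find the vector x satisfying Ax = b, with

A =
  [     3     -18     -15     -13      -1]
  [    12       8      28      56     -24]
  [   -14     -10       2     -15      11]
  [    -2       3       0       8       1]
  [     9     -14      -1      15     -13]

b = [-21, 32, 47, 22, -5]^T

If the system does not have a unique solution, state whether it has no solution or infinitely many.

infinitely many solutions

Row-reduce:
R1 ← R1 / (3).
R2 ← R2 − 12·R1.
R3 ← R3 + 14·R1.
R4 ← R4 + 2·R1.
R5 ← R5 − 9·R1.
R2 ← R2 / (80).
R1 ← R1 + 6·R2.
R3 ← R3 + 94·R2.
R4 ← R4 + 9·R2.
R5 ← R5 − 40·R2.
R3 ← R3 / (177/5).
R1 ← R1 − 8/5·R3.
R2 ← R2 − 11/10·R3.
R4 ← R4 + 1/10·R3.
R4 ← R4 / (12349/1062).
R1 ← R1 − 1541/1062·R4.
R2 ← R2 + 257/1062·R4.
R3 ← R3 − 1537/1062·R4.
Rank is 4 with 5 unknowns, leaving x_5 free.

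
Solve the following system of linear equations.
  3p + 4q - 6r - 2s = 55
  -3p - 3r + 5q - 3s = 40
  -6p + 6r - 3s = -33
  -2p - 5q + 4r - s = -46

p = 1, q = 5, r = -5, s = -1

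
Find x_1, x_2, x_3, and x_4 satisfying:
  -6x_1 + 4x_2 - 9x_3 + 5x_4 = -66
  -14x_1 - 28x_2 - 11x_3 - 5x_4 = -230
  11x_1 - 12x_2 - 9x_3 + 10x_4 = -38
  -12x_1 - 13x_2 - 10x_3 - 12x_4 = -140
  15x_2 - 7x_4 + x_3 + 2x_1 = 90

Row-reduce the augmented matrix:
R1 ← R1 / (-6).
R2 ← R2 + 14·R1.
R3 ← R3 − 11·R1.
R4 ← R4 + 12·R1.
R5 ← R5 − 2·R1.
R2 ← R2 / (-112/3).
R1 ← R1 + 2/3·R2.
R3 ← R3 + 14/3·R2.
R4 ← R4 + 21·R2.
R5 ← R5 − 49/3·R2.
R3 ← R3 / (-107/4).
R1 ← R1 − 37/28·R3.
R2 ← R2 + 15/56·R3.
R4 ← R4 − 19/8·R3.
R5 ← R5 − 19/8·R3.
R4 ← R4 / (-1149/107).
R1 ← R1 − 55/107·R4.
R2 ← R2 − 25/107·R4.
R3 ← R3 + 85/107·R4.
R5 ← R5 + 1149/107·R4.
R5 reduces to 0 = 0, so the extra equation is consistent.
Reading off the reduced rows gives x_1 = 6, x_2 = 4, x_3 = 4, x_4 = -2.

x_1 = 6, x_2 = 4, x_3 = 4, x_4 = -2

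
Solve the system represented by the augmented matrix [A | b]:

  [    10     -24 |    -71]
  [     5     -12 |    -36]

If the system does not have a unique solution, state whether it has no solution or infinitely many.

Row-reduce:
R1 ← R1 / (10).
R2 ← R2 − 5·R1.
Row 2 reduces to 0 = -1/2, a contradiction. The system is inconsistent.

no solution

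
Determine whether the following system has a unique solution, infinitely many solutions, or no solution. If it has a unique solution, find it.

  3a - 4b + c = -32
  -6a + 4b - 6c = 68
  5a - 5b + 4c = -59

a = -2, b = 5, c = -6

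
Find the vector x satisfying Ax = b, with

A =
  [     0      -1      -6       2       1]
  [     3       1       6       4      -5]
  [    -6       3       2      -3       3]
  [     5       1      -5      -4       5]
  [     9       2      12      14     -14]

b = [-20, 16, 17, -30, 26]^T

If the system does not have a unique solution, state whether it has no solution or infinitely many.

no solution

Row-reduce:
Swap R1 and R2.
R1 ← R1 / (3).
R3 ← R3 + 6·R1.
R4 ← R4 − 5·R1.
R5 ← R5 − 9·R1.
R2 ← R2 / (-1).
R1 ← R1 − 1/3·R2.
R3 ← R3 − 5·R2.
R4 ← R4 + 2/3·R2.
R5 ← R5 + 1·R2.
R3 ← R3 / (-16).
R2 ← R2 − 6·R3.
R4 ← R4 + 11·R3.
R4 ← R4 / (-357/16).
R1 ← R1 − 2·R4.
R2 ← R2 − 29/8·R4.
R3 ← R3 + 15/16·R4.
Row 5 reduces to 0 = -2, a contradiction. The system is inconsistent.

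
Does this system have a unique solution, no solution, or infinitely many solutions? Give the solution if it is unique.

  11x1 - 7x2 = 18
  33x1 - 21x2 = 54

Row-reduce:
R1 ← R1 / (11).
R2 ← R2 − 33·R1.
Rank is 1 with 2 unknowns, leaving x2 free.

infinitely many solutions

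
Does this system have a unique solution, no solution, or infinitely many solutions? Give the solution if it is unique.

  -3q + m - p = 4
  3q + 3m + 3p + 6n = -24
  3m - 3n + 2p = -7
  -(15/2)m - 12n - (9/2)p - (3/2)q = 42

infinitely many solutions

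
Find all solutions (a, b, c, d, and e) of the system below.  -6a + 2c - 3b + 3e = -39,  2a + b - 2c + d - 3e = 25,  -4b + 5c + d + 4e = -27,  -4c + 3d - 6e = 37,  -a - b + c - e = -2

no solution

Row-reduce:
R1 ← R1 / (-6).
R2 ← R2 − 2·R1.
R5 ← R5 + 1·R1.
Swap R2 and R3.
R2 ← R2 / (-4).
R1 ← R1 − 1/2·R2.
R5 ← R5 + 1/2·R2.
R3 ← R3 / (-4/3).
R1 ← R1 − 7/24·R3.
R2 ← R2 + 5/4·R3.
R4 ← R4 + 4·R3.
R5 ← R5 − 1/24·R3.
Swap R4 and R5.
R4 ← R4 / (-3/32).
R1 ← R1 − 11/32·R4.
R2 ← R2 + 19/16·R4.
R3 ← R3 + 3/4·R4.
Row 5 reduces to 0 = 1, a contradiction. The system is inconsistent.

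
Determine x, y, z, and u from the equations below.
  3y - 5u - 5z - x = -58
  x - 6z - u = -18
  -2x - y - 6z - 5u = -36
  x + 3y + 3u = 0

x = 0, y = -6, z = 2, u = 6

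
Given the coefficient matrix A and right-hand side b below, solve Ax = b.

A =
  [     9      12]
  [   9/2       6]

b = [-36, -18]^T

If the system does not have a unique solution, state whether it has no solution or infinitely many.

Row-reduce:
R1 ← R1 / (9).
R2 ← R2 − 9/2·R1.
Rank is 1 with 2 unknowns, leaving x_2 free.

infinitely many solutions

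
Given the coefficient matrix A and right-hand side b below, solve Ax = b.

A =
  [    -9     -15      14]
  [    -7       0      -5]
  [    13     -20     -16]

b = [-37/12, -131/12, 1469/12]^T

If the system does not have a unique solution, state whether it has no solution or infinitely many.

x_1 = 11/4, x_2 = -3, x_3 = -5/3

Row-reduce the augmented matrix:
R1 ← R1 / (-9).
R2 ← R2 + 7·R1.
R3 ← R3 − 13·R1.
R2 ← R2 / (35/3).
R1 ← R1 − 5/3·R2.
R3 ← R3 + 125/3·R2.
R3 ← R3 / (-1103/21).
R1 ← R1 − 5/7·R3.
R2 ← R2 + 143/105·R3.
Reading off the reduced rows gives x_1 = 11/4, x_2 = -3, x_3 = -5/3.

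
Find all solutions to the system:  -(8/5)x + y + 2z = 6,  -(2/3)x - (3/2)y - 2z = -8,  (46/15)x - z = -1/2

Row-reduce:
R1 ← R1 / (-8/5).
R2 ← R2 + 2/3·R1.
R3 ← R3 − 46/15·R1.
R2 ← R2 / (-23/12).
R1 ← R1 + 5/8·R2.
R3 ← R3 − 23/12·R2.
Row 3 reduces to 0 = 1/2, a contradiction. The system is inconsistent.

no solution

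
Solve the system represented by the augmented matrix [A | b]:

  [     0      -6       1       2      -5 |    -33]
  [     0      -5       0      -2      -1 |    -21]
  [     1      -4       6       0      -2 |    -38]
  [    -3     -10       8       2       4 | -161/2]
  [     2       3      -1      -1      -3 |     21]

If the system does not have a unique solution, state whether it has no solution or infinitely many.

no solution

Row-reduce:
Swap R1 and R3.
R4 ← R4 + 3·R1.
R5 ← R5 − 2·R1.
R2 ← R2 / (-5).
R1 ← R1 + 4·R2.
R3 ← R3 + 6·R2.
R4 ← R4 + 22·R2.
R5 ← R5 − 11·R2.
R1 ← R1 − 6·R3.
R4 ← R4 − 26·R3.
R5 ← R5 + 13·R3.
R4 ← R4 / (-518/5).
R1 ← R1 + 124/5·R4.
R2 ← R2 − 2/5·R4.
R3 ← R3 − 22/5·R4.
R5 ← R5 − 259/5·R4.
Row 5 reduces to 0 = -1/4, a contradiction. The system is inconsistent.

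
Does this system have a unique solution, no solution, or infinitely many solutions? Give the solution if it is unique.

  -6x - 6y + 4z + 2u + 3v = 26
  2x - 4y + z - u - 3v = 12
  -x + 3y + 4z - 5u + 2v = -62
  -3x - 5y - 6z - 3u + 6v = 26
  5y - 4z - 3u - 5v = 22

x = -6, y = -4, z = -6, u = 4, v = -6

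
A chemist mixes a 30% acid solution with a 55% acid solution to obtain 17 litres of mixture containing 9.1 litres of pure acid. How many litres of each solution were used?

litres of solution A: 1, litres of solution B: 16

Let a = litres of solution A, b = litres of solution B.
  a + b = 17
  (3/10)a + (11/20)b = 91/10
Row-reduce the augmented matrix:
R2 ← R2 − 3/10·R1.
R2 ← R2 / (1/4).
R1 ← R1 − 1·R2.
Reading off the reduced rows gives a = 1, b = 16.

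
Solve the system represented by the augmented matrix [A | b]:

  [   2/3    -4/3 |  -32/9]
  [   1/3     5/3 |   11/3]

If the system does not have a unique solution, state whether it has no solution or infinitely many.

x_1 = -2/3, x_2 = 7/3

Row-reduce the augmented matrix:
R1 ← R1 / (2/3).
R2 ← R2 − 1/3·R1.
R2 ← R2 / (7/3).
R1 ← R1 + 2·R2.
Reading off the reduced rows gives x_1 = -2/3, x_2 = 7/3.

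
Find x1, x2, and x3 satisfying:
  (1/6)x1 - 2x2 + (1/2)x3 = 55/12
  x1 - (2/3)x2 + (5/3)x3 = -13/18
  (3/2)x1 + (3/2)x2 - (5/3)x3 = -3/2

x1 = 0, x2 = -8/3, x3 = -3/2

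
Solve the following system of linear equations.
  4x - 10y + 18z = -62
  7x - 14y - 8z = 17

infinitely many solutions

Row-reduce:
R1 ← R1 / (4).
R2 ← R2 − 7·R1.
R2 ← R2 / (7/2).
R1 ← R1 + 5/2·R2.
Rank is 2 with 3 unknowns, leaving z free.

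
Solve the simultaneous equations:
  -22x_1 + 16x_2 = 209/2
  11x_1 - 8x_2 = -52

Row-reduce:
R1 ← R1 / (-22).
R2 ← R2 − 11·R1.
Row 2 reduces to 0 = 1/4, a contradiction. The system is inconsistent.

no solution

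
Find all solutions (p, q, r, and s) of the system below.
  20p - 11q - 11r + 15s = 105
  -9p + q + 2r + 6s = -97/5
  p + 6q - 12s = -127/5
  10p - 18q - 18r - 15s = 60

p = 13/5, q = -2, r = -1, s = 4/3

Row-reduce the augmented matrix:
R1 ← R1 / (20).
R2 ← R2 + 9·R1.
R3 ← R3 − 1·R1.
R4 ← R4 − 10·R1.
R2 ← R2 / (-79/20).
R1 ← R1 + 11/20·R2.
R3 ← R3 − 131/20·R2.
R4 ← R4 + 25/2·R2.
R3 ← R3 / (-343/79).
R1 ← R1 + 11/79·R3.
R2 ← R2 − 59/79·R3.
R4 ← R4 + 250/79·R3.
R4 ← R4 / (-23655/343).
R1 ← R1 + 444/343·R4.
R2 ← R2 + 612/343·R4.
R3 ← R3 + 663/343·R4.
Reading off the reduced rows gives p = 13/5, q = -2, r = -1, s = 4/3.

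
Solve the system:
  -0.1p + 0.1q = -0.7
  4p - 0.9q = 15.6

p = 3, q = -4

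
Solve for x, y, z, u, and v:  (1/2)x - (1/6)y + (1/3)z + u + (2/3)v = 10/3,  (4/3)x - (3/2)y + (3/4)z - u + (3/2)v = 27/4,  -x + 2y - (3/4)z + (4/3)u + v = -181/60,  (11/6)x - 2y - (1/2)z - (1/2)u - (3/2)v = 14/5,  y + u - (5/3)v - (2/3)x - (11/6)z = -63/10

x = 6/5, y = -2, z = 1, u = 1, v = 8/5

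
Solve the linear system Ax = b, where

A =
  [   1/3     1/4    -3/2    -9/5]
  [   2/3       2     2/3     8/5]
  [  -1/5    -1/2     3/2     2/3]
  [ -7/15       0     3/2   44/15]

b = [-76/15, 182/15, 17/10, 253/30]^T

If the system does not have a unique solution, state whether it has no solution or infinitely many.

infinitely many solutions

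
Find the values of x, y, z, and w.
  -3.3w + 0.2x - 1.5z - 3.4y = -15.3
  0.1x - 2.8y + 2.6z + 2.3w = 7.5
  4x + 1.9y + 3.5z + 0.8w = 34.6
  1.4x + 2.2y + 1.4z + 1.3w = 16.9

x = 4, y = 2, z = 4, w = 1

Row-reduce the augmented matrix:
R1 ← R1 / (1/5).
R2 ← R2 − 1/10·R1.
R3 ← R3 − 4·R1.
R4 ← R4 − 7/5·R1.
R2 ← R2 / (-11/10).
R1 ← R1 + 17·R2.
R3 ← R3 − 699/10·R2.
R4 ← R4 − 26·R2.
R3 ← R3 / (54203/220).
R1 ← R1 + 652/11·R3.
R2 ← R2 + 67/22·R3.
R4 ← R4 − 10019/110·R3.
R4 ← R4 / (149749/542030).
R1 ← R1 + 59025/54203·R4.
R2 ← R2 − 273/809·R4.
R3 ← R3 − 69917/54203·R4.
Reading off the reduced rows gives x = 4, y = 2, z = 4, w = 1.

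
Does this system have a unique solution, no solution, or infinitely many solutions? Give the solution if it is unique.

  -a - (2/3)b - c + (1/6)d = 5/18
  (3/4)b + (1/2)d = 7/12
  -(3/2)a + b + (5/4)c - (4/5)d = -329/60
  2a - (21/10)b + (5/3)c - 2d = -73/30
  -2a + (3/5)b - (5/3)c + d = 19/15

a = 2, b = 1, c = -3, d = -1/3

Row-reduce the augmented matrix:
R1 ← R1 / (-1).
R3 ← R3 + 3/2·R1.
R4 ← R4 − 2·R1.
R5 ← R5 + 2·R1.
R2 ← R2 / (3/4).
R1 ← R1 − 2/3·R2.
R3 ← R3 − 2·R2.
R4 ← R4 + 103/30·R2.
R5 ← R5 − 29/15·R2.
R3 ← R3 / (11/4).
R1 ← R1 − 1·R3.
R4 ← R4 + 1/3·R3.
R5 ← R5 − 1/3·R3.
R4 ← R4 / (1/3).
R1 ← R1 − 23/90·R4.
R2 ← R2 − 2/3·R4.
R3 ← R3 + 13/15·R4.
R5 ← R5 + 1/3·R4.
R5 reduces to 0 = 0, so the extra equation is consistent.
Reading off the reduced rows gives a = 2, b = 1, c = -3, d = -1/3.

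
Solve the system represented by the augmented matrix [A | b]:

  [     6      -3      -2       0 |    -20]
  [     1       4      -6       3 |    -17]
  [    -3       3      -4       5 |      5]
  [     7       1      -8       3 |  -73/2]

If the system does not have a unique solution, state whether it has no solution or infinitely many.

Row-reduce:
R1 ← R1 / (6).
R2 ← R2 − 1·R1.
R3 ← R3 + 3·R1.
R4 ← R4 − 7·R1.
R2 ← R2 / (9/2).
R1 ← R1 + 1/2·R2.
R3 ← R3 − 3/2·R2.
R4 ← R4 − 9/2·R2.
R3 ← R3 / (-28/9).
R1 ← R1 + 26/27·R3.
R2 ← R2 + 34/27·R3.
Row 4 reduces to 0 = 1/2, a contradiction. The system is inconsistent.

no solution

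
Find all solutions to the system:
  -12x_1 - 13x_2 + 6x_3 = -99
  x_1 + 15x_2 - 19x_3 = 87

infinitely many solutions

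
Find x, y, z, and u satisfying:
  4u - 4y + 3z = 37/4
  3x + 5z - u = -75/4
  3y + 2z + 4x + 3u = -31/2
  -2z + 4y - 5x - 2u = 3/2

Row-reduce the augmented matrix:
Swap R1 and R2.
R1 ← R1 / (3).
R3 ← R3 − 4·R1.
R4 ← R4 + 5·R1.
R2 ← R2 / (-4).
R3 ← R3 − 3·R2.
R4 ← R4 − 4·R2.
R3 ← R3 / (-29/12).
R1 ← R1 − 5/3·R3.
R2 ← R2 + 3/4·R3.
R4 ← R4 − 28/3·R3.
R4 ← R4 / (831/29).
R1 ← R1 − 137/29·R4.
R2 ← R2 + 95/29·R4.
R3 ← R3 + 88/29·R4.
Reading off the reduced rows gives x = -2, y = -5/2, z = -9/4, u = 3/2.

x = -2, y = -5/2, z = -9/4, u = 3/2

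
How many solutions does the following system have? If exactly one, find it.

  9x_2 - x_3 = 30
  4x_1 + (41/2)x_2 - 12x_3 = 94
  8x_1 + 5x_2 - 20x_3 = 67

no solution

Row-reduce:
Swap R1 and R2.
R1 ← R1 / (4).
R3 ← R3 − 8·R1.
R2 ← R2 / (9).
R1 ← R1 − 41/8·R2.
R3 ← R3 + 36·R2.
Row 3 reduces to 0 = -1, a contradiction. The system is inconsistent.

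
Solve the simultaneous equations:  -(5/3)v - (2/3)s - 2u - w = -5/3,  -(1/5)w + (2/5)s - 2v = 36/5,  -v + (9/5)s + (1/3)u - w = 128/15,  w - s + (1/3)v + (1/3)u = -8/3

Row-reduce the augmented matrix:
R1 ← R1 / (-2).
R3 ← R3 − 1/3·R1.
R4 ← R4 − 1/3·R1.
R2 ← R2 / (-2).
R1 ← R1 − 5/6·R2.
R3 ← R3 + 23/18·R2.
R4 ← R4 − 1/18·R2.
R3 ← R3 / (-187/180).
R1 ← R1 − 5/12·R3.
R2 ← R2 − 1/10·R3.
R4 ← R4 − 149/180·R3.
R4 ← R4 / (118/2805).
R1 ← R1 − 201/187·R4.
R2 ← R2 + 58/935·R4.
R3 ← R3 + 258/187·R4.
Reading off the reduced rows gives u = 1, v = -3, w = 2, s = 4.

u = 1, v = -3, w = 2, s = 4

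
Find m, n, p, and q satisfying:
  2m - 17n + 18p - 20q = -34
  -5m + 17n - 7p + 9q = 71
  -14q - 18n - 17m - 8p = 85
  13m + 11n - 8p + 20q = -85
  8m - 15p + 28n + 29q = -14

Row-reduce the augmented matrix:
R1 ← R1 / (2).
R2 ← R2 + 5·R1.
R3 ← R3 + 17·R1.
R4 ← R4 − 13·R1.
R5 ← R5 − 8·R1.
R2 ← R2 / (-51/2).
R1 ← R1 + 17/2·R2.
R3 ← R3 + 325/2·R2.
R4 ← R4 − 243/2·R2.
R5 ← R5 − 96·R2.
R3 ← R3 / (-4955/51).
R1 ← R1 + 11/3·R3.
R2 ← R2 + 76/51·R3.
R4 ← R4 − 953/17·R3.
R5 ← R5 − 953/17·R3.
R4 ← R4 / (-3796/4955).
R1 ← R1 − 3718/4955·R4.
R2 ← R2 − 2094/4955·R4.
R3 ← R3 + 3941/4955·R4.
R5 ← R5 + 3796/4955·R4.
R5 reduces to 0 = 0, so the extra equation is consistent.
Reading off the reduced rows gives m = -5, n = 4, p = -2, q = -4.

m = -5, n = 4, p = -2, q = -4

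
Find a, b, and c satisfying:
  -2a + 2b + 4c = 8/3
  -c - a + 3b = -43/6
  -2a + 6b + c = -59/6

a = -1/3, b = -2, c = 3/2

Row-reduce the augmented matrix:
R1 ← R1 / (-2).
R2 ← R2 + 1·R1.
R3 ← R3 + 2·R1.
R2 ← R2 / (2).
R1 ← R1 + 1·R2.
R3 ← R3 − 4·R2.
R3 ← R3 / (3).
R1 ← R1 + 7/2·R3.
R2 ← R2 + 3/2·R3.
Reading off the reduced rows gives a = -1/3, b = -2, c = 3/2.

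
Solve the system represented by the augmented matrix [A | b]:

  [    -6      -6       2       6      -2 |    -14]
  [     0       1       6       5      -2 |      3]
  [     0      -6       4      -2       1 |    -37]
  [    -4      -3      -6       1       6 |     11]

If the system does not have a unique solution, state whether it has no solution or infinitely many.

Row-reduce:
R1 ← R1 / (-6).
R4 ← R4 + 4·R1.
R1 ← R1 − 1·R2.
R3 ← R3 + 6·R2.
R4 ← R4 − 1·R2.
R3 ← R3 / (40).
R1 ← R1 + 19/3·R3.
R2 ← R2 − 6·R3.
R4 ← R4 + 40/3·R3.
R4 ← R4 / (4/3).
R1 ← R1 + 47/30·R4.
R2 ← R2 − 4/5·R4.
R3 ← R3 − 7/10·R4.
Rank is 4 with 5 unknowns, leaving x_5 free.

infinitely many solutions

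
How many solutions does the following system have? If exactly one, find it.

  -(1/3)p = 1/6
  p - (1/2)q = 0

p = -1/2, q = -1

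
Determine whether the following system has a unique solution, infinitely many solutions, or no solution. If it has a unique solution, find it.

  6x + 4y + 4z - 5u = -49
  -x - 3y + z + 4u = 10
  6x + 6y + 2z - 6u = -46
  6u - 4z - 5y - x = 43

Row-reduce the augmented matrix:
R1 ← R1 / (6).
R2 ← R2 + 1·R1.
R3 ← R3 − 6·R1.
R4 ← R4 + 1·R1.
R2 ← R2 / (-7/3).
R1 ← R1 − 2/3·R2.
R3 ← R3 − 2·R2.
R4 ← R4 + 13/3·R2.
R3 ← R3 / (-4/7).
R1 ← R1 − 8/7·R3.
R2 ← R2 + 5/7·R3.
R4 ← R4 + 45/7·R3.
R4 ← R4 / (-20).
R1 ← R1 − 7/2·R4.
R2 ← R2 + 7/2·R4.
R3 ← R3 + 3·R4.
Reading off the reduced rows gives x = -2, y = -3, z = -5, u = 1.

x = -2, y = -3, z = -5, u = 1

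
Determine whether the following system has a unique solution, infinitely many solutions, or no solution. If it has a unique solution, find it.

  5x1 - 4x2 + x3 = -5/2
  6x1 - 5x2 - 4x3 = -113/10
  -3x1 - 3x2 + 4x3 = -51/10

x1 = 6/5, x2 = 5/2, x3 = 3/2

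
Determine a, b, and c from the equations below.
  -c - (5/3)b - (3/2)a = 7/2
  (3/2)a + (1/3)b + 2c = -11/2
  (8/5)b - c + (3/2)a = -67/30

a = -3, b = 1, c = -2/3

Row-reduce the augmented matrix:
R1 ← R1 / (-3/2).
R2 ← R2 − 3/2·R1.
R3 ← R3 − 3/2·R1.
R2 ← R2 / (-4/3).
R1 ← R1 − 10/9·R2.
R3 ← R3 + 1/15·R2.
R3 ← R3 / (-41/20).
R1 ← R1 − 3/2·R3.
R2 ← R2 + 3/4·R3.
Reading off the reduced rows gives a = -3, b = 1, c = -2/3.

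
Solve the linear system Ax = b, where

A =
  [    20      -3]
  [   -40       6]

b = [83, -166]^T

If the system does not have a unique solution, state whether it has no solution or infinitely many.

infinitely many solutions

Row-reduce:
R1 ← R1 / (20).
R2 ← R2 + 40·R1.
Rank is 1 with 2 unknowns, leaving x_2 free.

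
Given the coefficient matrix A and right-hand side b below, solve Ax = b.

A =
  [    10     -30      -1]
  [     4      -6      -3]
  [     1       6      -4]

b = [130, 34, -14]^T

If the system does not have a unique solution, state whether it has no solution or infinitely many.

Row-reduce:
R1 ← R1 / (10).
R2 ← R2 − 4·R1.
R3 ← R3 − 1·R1.
R2 ← R2 / (6).
R1 ← R1 + 3·R2.
R3 ← R3 − 9·R2.
Rank is 2 with 3 unknowns, leaving x_3 free.

infinitely many solutions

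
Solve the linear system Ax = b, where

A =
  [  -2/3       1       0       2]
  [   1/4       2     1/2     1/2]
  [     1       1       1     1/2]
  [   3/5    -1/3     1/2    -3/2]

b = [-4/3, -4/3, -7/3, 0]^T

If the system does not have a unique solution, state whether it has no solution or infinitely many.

Row-reduce the augmented matrix:
R1 ← R1 / (-2/3).
R2 ← R2 − 1/4·R1.
R3 ← R3 − 1·R1.
R4 ← R4 − 3/5·R1.
R2 ← R2 / (19/8).
R1 ← R1 + 3/2·R2.
R3 ← R3 − 5/2·R2.
R4 ← R4 − 17/30·R2.
R3 ← R3 / (9/19).
R1 ← R1 − 6/19·R3.
R2 ← R2 − 4/19·R3.
R4 ← R4 − 217/570·R3.
R4 ← R4 / (-947/540).
R1 ← R1 + 11/3·R4.
R2 ← R2 + 4/9·R4.
R3 ← R3 − 83/18·R4.
Reading off the reduced rows gives x_1 = 0, x_2 = 0, x_3 = -2, x_4 = -2/3.

x_1 = 0, x_2 = 0, x_3 = -2, x_4 = -2/3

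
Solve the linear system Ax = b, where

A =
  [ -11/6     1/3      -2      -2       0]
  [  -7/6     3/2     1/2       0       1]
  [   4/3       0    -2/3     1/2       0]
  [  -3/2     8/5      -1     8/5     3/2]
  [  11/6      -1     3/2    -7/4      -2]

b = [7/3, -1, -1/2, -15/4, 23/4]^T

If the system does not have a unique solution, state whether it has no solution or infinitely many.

x_1 = 0, x_2 = 1, x_3 = 0, x_4 = -1, x_5 = -5/2

Row-reduce the augmented matrix:
R1 ← R1 / (-11/6).
R2 ← R2 + 7/6·R1.
R3 ← R3 − 4/3·R1.
R4 ← R4 + 3/2·R1.
R5 ← R5 − 11/6·R1.
R2 ← R2 / (85/66).
R1 ← R1 + 2/11·R2.
R3 ← R3 − 8/33·R2.
R4 ← R4 − 73/55·R2.
R5 ← R5 + 2/3·R2.
R3 ← R3 / (-626/255).
R1 ← R1 − 114/85·R3.
R2 ← R2 − 117/85·R3.
R4 ← R4 + 506/425·R3.
R5 ← R5 − 71/170·R3.
R4 ← R4 / (7837/3130).
R1 ← R1 − 387/626·R4.
R2 ← R2 − 399/1252·R4.
R3 ← R3 − 609/1252·R4.
R5 ← R5 + 8249/2504·R4.
R5 ← R5 / (-48693/62696).
R1 ← R1 + 1569/15674·R5.
R2 ← R2 − 18795/31348·R5.
R3 ← R3 + 1011/31348·R5.
R4 ← R4 − 1755/7837·R5.
Reading off the reduced rows gives x_1 = 0, x_2 = 1, x_3 = 0, x_4 = -1, x_5 = -5/2.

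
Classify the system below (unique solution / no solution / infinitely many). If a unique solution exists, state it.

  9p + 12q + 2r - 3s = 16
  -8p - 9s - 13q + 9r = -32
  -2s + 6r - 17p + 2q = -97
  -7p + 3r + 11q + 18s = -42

Row-reduce the augmented matrix:
R1 ← R1 / (9).
R2 ← R2 + 8·R1.
R3 ← R3 + 17·R1.
R4 ← R4 + 7·R1.
R2 ← R2 / (-7/3).
R1 ← R1 − 4/3·R2.
R3 ← R3 − 74/3·R2.
R4 ← R4 − 61/3·R2.
R3 ← R3 / (866/7).
R1 ← R1 − 134/21·R3.
R2 ← R2 + 97/21·R3.
R4 ← R4 − 2068/21·R3.
R4 ← R4 / (23740/1299).
R1 ← R1 + 316/1299·R4.
R2 ← R2 − 283/2598·R4.
R3 ← R3 + 917/866·R4.
Reading off the reduced rows gives p = 5, q = -2, r = -1, s = 1.

p = 5, q = -2, r = -1, s = 1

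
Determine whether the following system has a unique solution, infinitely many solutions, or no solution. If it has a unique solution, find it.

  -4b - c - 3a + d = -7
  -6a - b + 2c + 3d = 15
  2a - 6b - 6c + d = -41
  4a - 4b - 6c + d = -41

Row-reduce the augmented matrix:
R1 ← R1 / (-3).
R2 ← R2 + 6·R1.
R3 ← R3 − 2·R1.
R4 ← R4 − 4·R1.
R2 ← R2 / (7).
R1 ← R1 − 4/3·R2.
R3 ← R3 + 26/3·R2.
R4 ← R4 + 28/3·R2.
R3 ← R3 / (-12/7).
R1 ← R1 + 3/7·R3.
R2 ← R2 − 4/7·R3.
R4 ← R4 + 2·R3.
R4 ← R4 / (5/18).
R1 ← R1 + 5/4·R4.
R2 ← R2 − 10/9·R4.
R3 ← R3 + 61/36·R4.
Reading off the reduced rows gives a = -2, b = 2, c = 4, d = -1.

a = -2, b = 2, c = 4, d = -1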